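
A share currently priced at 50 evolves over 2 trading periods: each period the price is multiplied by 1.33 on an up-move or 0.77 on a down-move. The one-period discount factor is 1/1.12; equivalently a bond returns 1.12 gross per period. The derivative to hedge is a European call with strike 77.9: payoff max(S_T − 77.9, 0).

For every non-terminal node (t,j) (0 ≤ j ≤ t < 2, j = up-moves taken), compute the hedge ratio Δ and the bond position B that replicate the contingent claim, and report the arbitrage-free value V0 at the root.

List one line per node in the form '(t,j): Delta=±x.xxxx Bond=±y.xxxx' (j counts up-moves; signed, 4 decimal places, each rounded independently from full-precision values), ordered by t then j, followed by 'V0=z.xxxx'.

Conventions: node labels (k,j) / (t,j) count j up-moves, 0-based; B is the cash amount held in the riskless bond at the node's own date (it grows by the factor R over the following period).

No-arbitrage ⇒ martingale measure with p* = (R−d)/(u−d) = 0.6250.
At maturity the claim pays: V(2,0)=0.0000, V(2,1)=0.0000, V(2,2)=10.5450
  t=1,j=0: stock 38.5000 → up 51.2050 (V=0.0000), down 29.6450 (V=0.0000). Price 0.0000; hedge Δ=0.0000, bond B=0.0000.
  t=1,j=1: stock 66.5000 → up 88.4450 (V=10.5450), down 51.2050 (V=0.0000). Price 5.8845; hedge Δ=0.2832, bond B=-12.9459.
  t=0,j=0: stock 50.0000 → up 66.5000 (V=5.8845), down 38.5000 (V=0.0000). Price 3.2838; hedge Δ=0.2102, bond B=-7.2243.
Check: Δ(0,0)·S0 + B(0,0) = 3.2838 = V0.

(0,0): Delta=0.2102 Bond=-7.2243
(1,0): Delta=0.0000 Bond=0.0000
(1,1): Delta=0.2832 Bond=-12.9459
V0=3.2838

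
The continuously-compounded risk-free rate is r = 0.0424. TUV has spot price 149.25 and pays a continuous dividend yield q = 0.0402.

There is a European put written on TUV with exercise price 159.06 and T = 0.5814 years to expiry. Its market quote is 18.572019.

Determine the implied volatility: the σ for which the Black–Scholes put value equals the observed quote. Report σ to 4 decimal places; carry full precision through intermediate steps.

At σ = 0.2925 the Black–Scholes value reproduces the quote:
σ√T = 0.2925·√0.5814 = 0.223030
d₁ = (ln(S/K) + (r−q+σ²/2)T) / (σ√T) = (ln(149.25/159.06) + (0.0424−0.0402+0.2925²/2)·0.5814) / 0.223030 = (-0.063659 + 0.026150) / 0.223030 = -0.168177
d₂ = d₁ − σ√T = -0.168177 − 0.223030 = -0.391207
e^{−rT} = 0.975650
e^{−qT} = 0.976899
N(−d₁) = 0.566778,  N(−d₂) = 0.652178
V = K·e^{−rT}·N(−d₂) − S·e^{−qT}·N(−d₁) = 101.209442 − 82.637423 = 18.572019 (equal to the quote); since ∂V/∂σ > 0 for all σ, the implied volatility is unique

sigma = 0.2925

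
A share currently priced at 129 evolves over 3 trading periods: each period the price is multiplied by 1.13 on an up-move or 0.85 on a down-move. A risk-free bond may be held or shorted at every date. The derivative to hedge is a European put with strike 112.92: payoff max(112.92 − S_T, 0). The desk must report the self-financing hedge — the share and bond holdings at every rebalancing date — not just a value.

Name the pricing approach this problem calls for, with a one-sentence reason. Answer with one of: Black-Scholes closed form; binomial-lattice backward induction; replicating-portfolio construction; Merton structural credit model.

Key observation: the mandate to exhibit the hedge at every date and state singles out the replicating-portfolio construction on the 3-period tree with factors 1.13 and 0.85 from 129.

framework: replicating-portfolio construction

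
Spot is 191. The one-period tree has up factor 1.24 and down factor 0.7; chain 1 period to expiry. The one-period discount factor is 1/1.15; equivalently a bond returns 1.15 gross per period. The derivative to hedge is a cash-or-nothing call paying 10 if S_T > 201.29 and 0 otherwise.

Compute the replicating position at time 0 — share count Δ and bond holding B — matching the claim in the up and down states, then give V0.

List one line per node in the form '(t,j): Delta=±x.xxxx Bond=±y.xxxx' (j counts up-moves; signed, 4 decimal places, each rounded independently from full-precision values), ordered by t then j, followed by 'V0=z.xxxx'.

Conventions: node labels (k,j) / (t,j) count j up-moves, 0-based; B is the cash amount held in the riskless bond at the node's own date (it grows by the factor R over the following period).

Arbitrage-free pricing uses the up-move probability p* = (R−d)/(u−d) = 0.8333, discounting each step at R = 1.15.
Payoffs at expiry: V(1,0)=0.0000, V(1,1)=10.0000
Node (0,0) S=191.0000: V=(p*·10.0000+(1−p*)·0.0000)/1.15=7.2464; Δ=(10.0000−0.0000)/(236.8400−133.7000)=0.0970; B=V−Δ·S=-11.2721
As a check, the time-0 holding Δ(0,0)·S0 + B(0,0) comes to 7.2464 — exactly V0.

(0,0): Delta=0.0970 Bond=-11.2721
V0=7.2464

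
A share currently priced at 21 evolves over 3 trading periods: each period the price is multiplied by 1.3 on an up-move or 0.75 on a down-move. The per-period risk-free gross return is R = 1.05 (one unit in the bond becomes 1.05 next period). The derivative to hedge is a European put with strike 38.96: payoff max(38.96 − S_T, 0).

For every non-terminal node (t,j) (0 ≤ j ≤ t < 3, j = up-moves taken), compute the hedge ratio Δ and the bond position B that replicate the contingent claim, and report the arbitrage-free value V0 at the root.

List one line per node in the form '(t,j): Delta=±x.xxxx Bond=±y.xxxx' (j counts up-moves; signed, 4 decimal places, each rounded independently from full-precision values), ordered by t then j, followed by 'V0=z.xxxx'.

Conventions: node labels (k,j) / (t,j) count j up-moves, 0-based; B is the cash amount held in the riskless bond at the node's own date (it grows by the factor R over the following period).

The replicating-portfolio and risk-neutral prices coincide; use p* = (1.05−0.75)/(1.3−0.75) = 0.5455 for the latter.
Terminal payoffs: V(3,0)=30.1006, V(3,1)=23.6037, V(3,2)=12.3425, V(3,3)=0.0000
(2,0): S=11.8125. Δ = (V_up−V_dn)/(S_up−S_dn) = (23.6037−30.1006)/(15.3563−8.8594) = -1.0000. V = [p*·23.6037 + (1−p*)·30.1006]/1.05 = 25.2923. B = V − Δ·S = 37.1048.
(2,1): S=20.4750. Δ = (V_up−V_dn)/(S_up−S_dn) = (12.3425−23.6037)/(26.6175−15.3563) = -1.0000. V = [p*·12.3425 + (1−p*)·23.6037]/1.05 = 16.6298. B = V − Δ·S = 37.1048.
(2,2): S=35.4900. Δ = (V_up−V_dn)/(S_up−S_dn) = (0.0000−12.3425)/(46.1370−26.6175) = -0.6323. V = [p*·0.0000 + (1−p*)·12.3425]/1.05 = 5.3431. B = V − Δ·S = 27.7840.
(1,0): S=15.7500. Δ = (V_up−V_dn)/(S_up−S_dn) = (16.6298−25.2923)/(20.4750−11.8125) = -1.0000. V = [p*·16.6298 + (1−p*)·25.2923]/1.05 = 19.5879. B = V − Δ·S = 35.3379.
(1,1): S=27.3000. Δ = (V_up−V_dn)/(S_up−S_dn) = (5.3431−16.6298)/(35.4900−20.4750) = -0.7517. V = [p*·5.3431 + (1−p*)·16.6298]/1.05 = 9.9747. B = V − Δ·S = 30.4959.
(0,0): S=21.0000. Δ = (V_up−V_dn)/(S_up−S_dn) = (9.9747−19.5879)/(27.3000−15.7500) = -0.8323. V = [p*·9.9747 + (1−p*)·19.5879]/1.05 = 13.6612. B = V − Δ·S = 31.1398.
Sanity check at the root: Δ(0,0)·S0 + B(0,0) reproduces V0 = 13.6612.

(0,0): Delta=-0.8323 Bond=31.1398
(1,0): Delta=-1.0000 Bond=35.3379
(1,1): Delta=-0.7517 Bond=30.4959
(2,0): Delta=-1.0000 Bond=37.1048
(2,1): Delta=-1.0000 Bond=37.1048
(2,2): Delta=-0.6323 Bond=27.7840
V0=13.6612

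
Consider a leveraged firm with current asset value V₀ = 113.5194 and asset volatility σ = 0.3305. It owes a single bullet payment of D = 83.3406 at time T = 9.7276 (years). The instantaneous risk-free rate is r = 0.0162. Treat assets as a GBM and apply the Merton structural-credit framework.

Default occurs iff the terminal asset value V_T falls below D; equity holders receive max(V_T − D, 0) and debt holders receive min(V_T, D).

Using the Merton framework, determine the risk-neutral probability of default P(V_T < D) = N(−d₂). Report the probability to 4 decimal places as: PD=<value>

PD=0.5250

With assets at 113.5194 and a single debt payment of 83.3406 at 9.7276 years:
d₁ = [ln(V₀/D) + (r + σ²/2)T] / (σ√T)
   = [ln(113.5194/83.3406) + (0.0162 + 0.5·0.3305²)·9.7276] / (0.3305·√9.7276)
   = [0.309038 + 0.688861] / 1.030800 = 0.968082
d₂ = d₁ − σ√T = 0.968082 − 1.030800 = -0.062717
risk-neutral PD = N(−d₂) = N(0.062717) = 0.525004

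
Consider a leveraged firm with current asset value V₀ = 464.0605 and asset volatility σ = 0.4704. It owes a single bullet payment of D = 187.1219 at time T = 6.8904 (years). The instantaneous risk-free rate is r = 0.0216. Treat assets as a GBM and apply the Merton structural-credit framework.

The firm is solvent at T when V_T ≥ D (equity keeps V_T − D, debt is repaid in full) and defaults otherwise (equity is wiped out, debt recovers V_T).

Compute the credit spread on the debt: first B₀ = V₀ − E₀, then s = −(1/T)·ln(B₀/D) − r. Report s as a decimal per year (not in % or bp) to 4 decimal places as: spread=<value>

With assets at 464.0605 and a single debt payment of 187.1219 at 6.8904 years:
d₁ = [ln(V₀/D) + (r + σ²/2)T] / (σ√T)
   = [ln(464.0605/187.1219) + (0.0216 + 0.5·0.4704²)·6.8904] / (0.4704·√6.8904)
   = [0.908255 + 0.911173] / 1.234780 = 1.473484
d₂ = d₁ − σ√T = 1.473484 − 1.234780 = 0.238704
N(d₁) = 0.929690,  N(d₂) = 0.594332,  e^(−rT) = 0.861713
E₀ = V₀·N(d₁) − D·e^(−rT)·N(d₂)
   = 464.0605·0.929690 − 187.1219·0.861713·0.594332 = 335.598870
B₀ = V₀ − E₀ = 464.0605 − 335.598870 = 128.461630
spread = −(1/T)·ln(B₀/D) − r = −(1/6.8904)·ln(128.461630/187.1219) − 0.0216 = 0.03298754

spread=0.0330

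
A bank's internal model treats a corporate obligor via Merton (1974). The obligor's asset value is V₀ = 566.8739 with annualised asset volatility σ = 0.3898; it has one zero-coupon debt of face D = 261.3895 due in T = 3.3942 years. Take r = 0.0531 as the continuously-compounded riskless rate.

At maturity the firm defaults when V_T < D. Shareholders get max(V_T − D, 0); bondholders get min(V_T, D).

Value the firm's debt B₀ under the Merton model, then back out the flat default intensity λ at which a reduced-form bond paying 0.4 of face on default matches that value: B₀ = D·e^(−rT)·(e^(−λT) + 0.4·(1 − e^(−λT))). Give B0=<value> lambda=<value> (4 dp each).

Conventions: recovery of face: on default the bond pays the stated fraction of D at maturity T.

B0=207.9422 lambda=0.0242

With assets at 566.8739 and a single debt payment of 261.3895 at 3.3942 years:
d₁ = [ln(V₀/D) + (r + σ²/2)T] / (σ√T)
   = [ln(566.8739/261.3895) + (0.0531 + 0.5·0.3898²)·3.3942] / (0.3898·√3.3942)
   = [0.774125 + 0.438096] / 0.718142 = 1.687996
d₂ = d₁ − σ√T = 1.687996 − 0.718142 = 0.969854
N(d₁) = 0.954294,  N(d₂) = 0.833940,  e^(−rT) = 0.835076
E₀ = V₀·N(d₁) − D·e^(−rT)·N(d₂)
   = 566.8739·0.954294 − 261.3895·0.835076·0.833940 = 358.931703
B₀ = V₀ − E₀ = 566.8739 − 358.931703 = 207.942197
e^(−λT) = (B₀·e^(rT)/D − 0.4)/(1 − 0.4) = (207.9422·1.197495/261.3895 − 0.4)/0.6 = 0.92106467
λ = −ln(0.92106467)/3.3942 = 0.024225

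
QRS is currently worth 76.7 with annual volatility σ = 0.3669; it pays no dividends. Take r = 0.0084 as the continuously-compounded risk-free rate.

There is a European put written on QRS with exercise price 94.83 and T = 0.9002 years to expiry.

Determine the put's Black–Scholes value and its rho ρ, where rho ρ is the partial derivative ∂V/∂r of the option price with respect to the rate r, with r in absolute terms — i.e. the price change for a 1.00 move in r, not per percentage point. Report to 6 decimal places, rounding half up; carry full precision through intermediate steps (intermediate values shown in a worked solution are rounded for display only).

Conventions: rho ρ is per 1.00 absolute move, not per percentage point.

σ√T = 0.3669·√0.9002 = 0.348111
d₁ = (ln(S/K) + (r+σ²/2)T) / (σ√T) = (ln(76.7/94.83) + (0.0084+0.3669²/2)·0.9002) / 0.348111 = (-0.212184 + 0.068152) / 0.348111 = -0.413753
d₂ = d₁ − σ√T = -0.413753 − 0.348111 = -0.761864
e^{−rT} = 0.992467
N(−d₁) = 0.660473,  N(−d₂) = 0.776929
Put price V = K·e^{−rT}·N(−d₂) − S·N(−d₁) = 73.121201 − 50.658252 = 22.462949
ρ = −K·T·e^{−rT}·N(−d₂) = -65.823705

price = 22.462949
ρ = -65.823705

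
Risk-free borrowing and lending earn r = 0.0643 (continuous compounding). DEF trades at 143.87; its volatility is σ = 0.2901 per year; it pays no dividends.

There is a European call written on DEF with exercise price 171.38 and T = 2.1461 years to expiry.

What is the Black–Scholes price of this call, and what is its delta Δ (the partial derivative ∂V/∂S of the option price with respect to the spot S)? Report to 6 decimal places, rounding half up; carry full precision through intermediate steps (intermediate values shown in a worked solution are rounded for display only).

price = 22.048027
Δ = 0.549928

σ√T = 0.2901·√2.1461 = 0.424984
d₁ = (ln(S/K) + (r+σ²/2)T) / (σ√T) = (ln(143.87/171.38) + (0.0643+0.2901²/2)·2.1461) / 0.424984 = (-0.174973 + 0.228300) / 0.424984 = 0.125479
d₂ = d₁ − σ√T = 0.125479 − 0.424984 = -0.299505
e^{−rT} = 0.871104
N(d₁) = 0.549928,  N(d₂) = 0.382278
Call price V = S·N(d₁) − K·e^{−rT}·N(d₂) = 79.118143 − 57.070116 = 22.048027
Δ = N(d₁) = 0.549928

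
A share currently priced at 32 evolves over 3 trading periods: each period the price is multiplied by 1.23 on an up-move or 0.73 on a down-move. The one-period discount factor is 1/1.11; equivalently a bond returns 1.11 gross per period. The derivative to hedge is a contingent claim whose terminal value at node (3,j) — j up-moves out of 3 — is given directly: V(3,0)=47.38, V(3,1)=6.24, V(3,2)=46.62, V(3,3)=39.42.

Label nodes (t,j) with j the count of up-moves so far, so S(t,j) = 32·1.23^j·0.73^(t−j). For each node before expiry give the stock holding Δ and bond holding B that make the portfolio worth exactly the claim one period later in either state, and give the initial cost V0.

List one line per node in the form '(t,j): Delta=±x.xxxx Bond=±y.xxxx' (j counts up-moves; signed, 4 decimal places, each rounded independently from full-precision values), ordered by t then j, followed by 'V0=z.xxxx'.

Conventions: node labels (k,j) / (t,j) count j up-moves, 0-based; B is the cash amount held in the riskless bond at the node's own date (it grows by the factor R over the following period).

Risk-neutral probability p* = (R−d)/(u−d) = (1.11−0.73)/(1.23−0.73) = 0.7600.
Expiry values: V(3,0)=47.3800, V(3,1)=6.2400, V(3,2)=46.6200, V(3,3)=39.4200
(2,0): S=17.0528. Δ = (V_up−V_dn)/(S_up−S_dn) = (6.2400−47.3800)/(20.9749−12.4485) = -4.8250. V = [p*·6.2400 + (1−p*)·47.3800]/1.11 = 14.5168. B = V − Δ·S = 96.7968.
(2,1): S=28.7328. Δ = (V_up−V_dn)/(S_up−S_dn) = (46.6200−6.2400)/(35.3413−20.9749) = 2.8107. V = [p*·46.6200 + (1−p*)·6.2400]/1.11 = 33.2692. B = V − Δ·S = -47.4908.
(2,2): S=48.4128. Δ = (V_up−V_dn)/(S_up−S_dn) = (39.4200−46.6200)/(59.5477−35.3413) = -0.2974. V = [p*·39.4200 + (1−p*)·46.6200]/1.11 = 37.0703. B = V − Δ·S = 51.4703.
(1,0): S=23.3600. Δ = (V_up−V_dn)/(S_up−S_dn) = (33.2692−14.5168)/(28.7328−17.0528) = 1.6055. V = [p*·33.2692 + (1−p*)·14.5168]/1.11 = 25.9177. B = V − Δ·S = -11.5872.
(1,1): S=39.3600. Δ = (V_up−V_dn)/(S_up−S_dn) = (37.0703−33.2692)/(48.4128−28.7328) = 0.1931. V = [p*·37.0703 + (1−p*)·33.2692]/1.11 = 32.5748. B = V − Δ·S = 24.9726.
(0,0): S=32.0000. Δ = (V_up−V_dn)/(S_up−S_dn) = (32.5748−25.9177)/(39.3600−23.3600) = 0.4161. V = [p*·32.5748 + (1−p*)·25.9177]/1.11 = 27.9073. B = V − Δ·S = 14.5930.
As a check, the time-0 holding Δ(0,0)·S0 + B(0,0) comes to 27.9073 — exactly V0.

(0,0): Delta=0.4161 Bond=14.5930
(1,0): Delta=1.6055 Bond=-11.5872
(1,1): Delta=0.1931 Bond=24.9726
(2,0): Delta=-4.8250 Bond=96.7968
(2,1): Delta=2.8107 Bond=-47.4908
(2,2): Delta=-0.2974 Bond=51.4703
V0=27.9073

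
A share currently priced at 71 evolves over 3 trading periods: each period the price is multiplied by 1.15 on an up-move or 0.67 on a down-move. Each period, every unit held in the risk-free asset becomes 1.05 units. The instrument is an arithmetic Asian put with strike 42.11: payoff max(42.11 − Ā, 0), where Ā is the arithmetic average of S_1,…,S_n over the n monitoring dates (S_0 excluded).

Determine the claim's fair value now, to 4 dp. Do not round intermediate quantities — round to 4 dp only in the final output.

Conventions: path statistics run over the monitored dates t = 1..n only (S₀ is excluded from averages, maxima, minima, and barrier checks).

price = 0.1678

Set p* = 0.7917 (from d < R < u); the path-dependent value is the discounted p*-expectation over all price paths.
Enumerate all 2^3 = 8 price paths (U = up ×1.15, D = down ×0.67); each path with k up-moves has probability p*^k·(1−p*)^(3−k).
DDD: Ā=33.5987, payoff=8.5113, prob=0.009042
UDD: Ā=57.6694, payoff=0.0000, prob=0.034361
DUD: Ā=46.3094, payoff=0.0000, prob=0.034361
UUD: Ā=79.4863, payoff=0.0000, prob=0.130570
DDU: Ā=38.6982, payoff=3.4118, prob=0.034361
UDU: Ā=66.4223, payoff=0.0000, prob=0.130570
DUU: Ā=55.0623, payoff=0.0000, prob=0.130570
UUU: Ā=94.5099, payoff=0.0000, prob=0.496166
Price = Σ prob·payoff / R^3 = 0.194193 / 1.157625 = 0.1678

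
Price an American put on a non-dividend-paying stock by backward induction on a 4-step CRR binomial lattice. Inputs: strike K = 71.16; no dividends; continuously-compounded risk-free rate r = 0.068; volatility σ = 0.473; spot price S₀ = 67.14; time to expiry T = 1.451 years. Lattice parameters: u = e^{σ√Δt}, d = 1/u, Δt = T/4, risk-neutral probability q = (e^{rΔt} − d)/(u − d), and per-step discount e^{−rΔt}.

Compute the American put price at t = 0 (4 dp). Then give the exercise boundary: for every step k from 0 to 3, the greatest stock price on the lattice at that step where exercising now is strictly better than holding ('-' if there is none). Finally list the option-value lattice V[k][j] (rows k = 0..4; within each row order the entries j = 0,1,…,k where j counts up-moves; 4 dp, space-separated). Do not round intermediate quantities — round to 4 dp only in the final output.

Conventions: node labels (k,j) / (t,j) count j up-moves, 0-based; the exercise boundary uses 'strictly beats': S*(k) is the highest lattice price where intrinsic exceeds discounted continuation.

price = 14.5133
boundary = - - 37.9783 50.4962
tree:
14.5133
22.4189 6.4547
33.1817 11.5883 1.0647
42.5964 20.6638 2.0689 0.0000
49.6772 33.1817 4.0200 0.0000 0.0000

params: Δt=0.36275 u=1.32960 d=0.75210 q=0.47250 e^(-rΔt)=0.97563
t_4 payoffs: 49.6772 33.1817 4.0200 0.0000 0.0000
t_3: node(3,0) S=28.5636 payoff=42.5964 vs cont=40.8625 → 42.5964 [stop]  node(3,1) S=50.4962 payoff=20.6638 vs cont=18.9300 → 20.6638 [stop]  node(3,2) S=89.2697 payoff=0.0000 vs cont=2.0689 → 2.0689 [wait]  node(3,3) S=157.8154 payoff=0.0000 vs cont=0.0000 → 0.0000 [wait]  ⇒ S*(3)=50.4962
t_2: node(2,0) S=37.9783 payoff=33.1817 vs cont=31.4478 → 33.1817 [stop]  node(2,1) S=67.1400 payoff=4.0200 vs cont=11.5883 → 11.5883 [wait]  node(2,2) S=118.6934 payoff=0.0000 vs cont=1.0647 → 1.0647 [wait]  ⇒ S*(2)=37.9783
t_1: node(1,0) S=50.4962 payoff=20.6638 vs cont=22.4189 → 22.4189 [wait]  node(1,1) S=89.2697 payoff=0.0000 vs cont=6.4547 → 6.4547 [wait]  ⇒ S*(1)=-
t_0: node(0,0) S=67.1400 payoff=4.0200 vs cont=14.5133 → 14.5133 [wait]  ⇒ S*(0)=-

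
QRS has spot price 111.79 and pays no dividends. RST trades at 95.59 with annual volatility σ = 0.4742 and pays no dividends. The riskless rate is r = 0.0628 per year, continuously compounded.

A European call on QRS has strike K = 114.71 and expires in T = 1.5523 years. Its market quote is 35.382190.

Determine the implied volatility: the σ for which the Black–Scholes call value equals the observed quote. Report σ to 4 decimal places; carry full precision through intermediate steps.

At σ = 0.5985 the Black–Scholes value reproduces the quote:
σ√T = 0.5985·√1.5523 = 0.745679
d₁ = (ln(S/K) + (r+σ²/2)T) / (σ√T) = (ln(111.79/114.71) + (0.0628+0.5985²/2)·1.5523) / 0.745679 = (-0.025785 + 0.375503) / 0.745679 = 0.468993
d₂ = d₁ − σ√T = 0.468993 − 0.745679 = -0.276686
e^{−rT} = 0.907116
N(d₁) = 0.680463,  N(d₂) = 0.391010
V = S·N(d₁) − K·e^{−rT}·N(d₂) = 76.068909 − 40.686719 = 35.382190 (the observed quote) — the price is monotone increasing in volatility, hence this σ is the only solution

sigma = 0.5985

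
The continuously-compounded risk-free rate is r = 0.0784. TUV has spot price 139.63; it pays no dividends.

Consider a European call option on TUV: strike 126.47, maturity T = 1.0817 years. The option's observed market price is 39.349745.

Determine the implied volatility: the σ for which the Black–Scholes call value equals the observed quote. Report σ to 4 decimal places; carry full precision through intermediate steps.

sigma = 0.4960

At σ = 0.4960 the Black–Scholes value reproduces the quote:
σ√T = 0.496·√1.0817 = 0.515864
d₁ = (ln(S/K) + (r+σ²/2)T) / (σ√T) = (ln(139.63/126.47) + (0.0784+0.496²/2)·1.0817) / 0.515864 = (0.098991 + 0.217863) / 0.515864 = 0.614220
d₂ = d₁ − σ√T = 0.614220 − 0.515864 = 0.098356
e^{−rT} = 0.918691
N(d₁) = 0.730465,  N(d₂) = 0.539175
V = S·N(d₁) − K·e^{−rT}·N(d₂) = 101.994838 − 62.645093 = 39.349745 (the quoted price), and the Black–Scholes price is strictly increasing in σ, so σ is unique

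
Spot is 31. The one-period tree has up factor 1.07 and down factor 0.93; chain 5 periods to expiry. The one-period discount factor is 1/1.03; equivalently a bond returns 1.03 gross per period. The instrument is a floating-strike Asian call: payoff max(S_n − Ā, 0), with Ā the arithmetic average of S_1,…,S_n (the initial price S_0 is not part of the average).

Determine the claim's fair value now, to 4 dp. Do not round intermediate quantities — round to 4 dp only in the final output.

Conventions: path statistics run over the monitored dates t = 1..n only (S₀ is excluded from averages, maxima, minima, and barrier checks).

price = 2.0292

Under the martingale measure an up-move has probability p* = 0.7143; value the claim as the probability-weighted average of per-path payoffs, discounted 5 periods at R = 1.03.
Enumerate all 2^5 = 32 price paths (U = up ×1.07, D = down ×0.93); each path with k up-moves has probability p*^k·(1−p*)^(5−k).
DDDDD: Ā=25.0666, payoff=0.0000, prob=0.001904
UDDDD: Ā=28.8400, payoff=0.0000, prob=0.004760
DUDDD: Ā=27.9720, payoff=0.0000, prob=0.004760
UUDDD: Ā=32.1829, payoff=0.0000, prob=0.011900
DDUDD: Ā=27.1648, payoff=0.0000, prob=0.004760
UDUDD: Ā=31.2541, payoff=0.0000, prob=0.011900
DUUDD: Ā=30.3861, payoff=0.0000, prob=0.011900
UUUDD: Ā=34.9604, payoff=0.0000, prob=0.029750
DDDUD: Ā=26.4141, payoff=0.0000, prob=0.004760
UDDUD: Ā=30.3904, payoff=0.0000, prob=0.011900
DUDUD: Ā=29.5224, payoff=0.0000, prob=0.011900
UUDUD: Ā=33.9666, payoff=0.0000, prob=0.029750
DDUUD: Ā=28.7151, payoff=0.0000, prob=0.011900
UDUUD: Ā=33.0379, payoff=0.0000, prob=0.029750
DUUUD: Ā=32.1699, payoff=0.6759, prob=0.029750
UUUUD: Ā=37.0126, payoff=0.7776, prob=0.074374
DDDDU: Ā=25.7159, payoff=0.0000, prob=0.004760
UDDDU: Ā=29.5871, payoff=0.0000, prob=0.011900
DUDDU: Ā=28.7191, payoff=0.0000, prob=0.011900
UUDDU: Ā=33.0424, payoff=0.0000, prob=0.029750
DDUDU: Ā=27.9119, payoff=0.6363, prob=0.011900
UDUDU: Ā=32.1136, payoff=0.7321, prob=0.029750
DUUDU: Ā=31.2456, payoff=1.6001, prob=0.029750
UUUDU: Ā=35.9493, payoff=1.8410, prob=0.074374
DDDUU: Ā=27.1611, payoff=1.3870, prob=0.011900
UDDUU: Ā=31.2499, payoff=1.5958, prob=0.029750
DUDUU: Ā=30.3819, payoff=2.4638, prob=0.029750
UUDUU: Ā=34.9555, payoff=2.8347, prob=0.074374
DDUUU: Ā=29.5747, payoff=3.2711, prob=0.029750
UDUUU: Ā=34.0268, payoff=3.7635, prob=0.074374
DUUUU: Ā=33.1588, payoff=4.6315, prob=0.074374
UUUUU: Ā=38.1504, payoff=5.3287, prob=0.185934
Price = Σ prob·payoff / R^5 = 2.352388 / 1.159274 = 2.0292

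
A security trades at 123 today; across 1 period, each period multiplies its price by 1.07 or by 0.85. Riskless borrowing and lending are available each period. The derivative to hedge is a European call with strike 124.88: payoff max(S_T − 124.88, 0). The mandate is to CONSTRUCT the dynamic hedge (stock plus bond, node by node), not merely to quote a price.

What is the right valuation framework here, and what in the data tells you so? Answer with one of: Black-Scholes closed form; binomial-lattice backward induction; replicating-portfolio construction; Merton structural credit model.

Key observation: what is demanded is not a single number but the (Δ, B) position at each node of the 1.07/0.85 tree starting at 123; constructing those positions is the replicating-portfolio method.

framework: replicating-portfolio construction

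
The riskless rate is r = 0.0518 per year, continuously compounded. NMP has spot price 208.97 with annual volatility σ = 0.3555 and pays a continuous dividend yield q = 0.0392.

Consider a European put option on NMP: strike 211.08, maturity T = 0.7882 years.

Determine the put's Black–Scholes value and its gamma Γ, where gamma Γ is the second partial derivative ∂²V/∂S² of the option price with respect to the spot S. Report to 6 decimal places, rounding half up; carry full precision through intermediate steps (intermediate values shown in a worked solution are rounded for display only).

price = 25.418982
Γ = 0.005793

σ√T = 0.3555·√0.7882 = 0.315615
d₁ = (ln(S/K) + (r−q+σ²/2)T) / (σ√T) = (ln(208.97/211.08) + (0.0518−0.0392+0.3555²/2)·0.7882) / 0.315615 = (-0.010047 + 0.059738) / 0.315615 = 0.157443
d₂ = d₁ − σ√T = 0.157443 − 0.315615 = -0.158173
e^{−rT} = 0.959994
e^{−qT} = 0.969575
N(−d₁) = 0.437448,  N(−d₂) = 0.562840
Put price V = K·e^{−rT}·N(−d₂) − S·e^{−qT}·N(−d₁) = 114.051239 − 88.632257 = 25.418982
φ(d₁) = (1/√(2π))·e^{−d₁²/2} = 0.394028
Γ = e^{−qT}·φ(d₁) / (S·σ·√T) = 0.005793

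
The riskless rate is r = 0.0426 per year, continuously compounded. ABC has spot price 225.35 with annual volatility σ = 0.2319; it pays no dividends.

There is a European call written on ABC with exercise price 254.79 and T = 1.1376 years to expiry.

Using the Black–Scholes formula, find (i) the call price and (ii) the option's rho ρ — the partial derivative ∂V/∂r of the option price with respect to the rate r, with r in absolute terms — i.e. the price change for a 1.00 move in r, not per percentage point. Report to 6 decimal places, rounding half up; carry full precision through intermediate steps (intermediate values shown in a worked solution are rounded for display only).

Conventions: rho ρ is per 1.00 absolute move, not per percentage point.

σ√T = 0.2319·√1.1376 = 0.247341
d₁ = (ln(S/K) + (r+σ²/2)T) / (σ√T) = (ln(225.35/254.79) + (0.0426+0.2319²/2)·1.1376) / 0.247341 = (-0.122785 + 0.079050) / 0.247341 = -0.176819
d₂ = d₁ − σ√T = -0.176819 − 0.247341 = -0.424159
e^{−rT} = 0.952694
N(d₁) = 0.429825,  N(d₂) = 0.335725
Call price V = S·N(d₁) − K·e^{−rT}·N(d₂) = 96.861152 − 81.492775 = 15.368377
ρ = K·T·e^{−rT}·N(d₂) = 92.706181

price = 15.368377
ρ = 92.706181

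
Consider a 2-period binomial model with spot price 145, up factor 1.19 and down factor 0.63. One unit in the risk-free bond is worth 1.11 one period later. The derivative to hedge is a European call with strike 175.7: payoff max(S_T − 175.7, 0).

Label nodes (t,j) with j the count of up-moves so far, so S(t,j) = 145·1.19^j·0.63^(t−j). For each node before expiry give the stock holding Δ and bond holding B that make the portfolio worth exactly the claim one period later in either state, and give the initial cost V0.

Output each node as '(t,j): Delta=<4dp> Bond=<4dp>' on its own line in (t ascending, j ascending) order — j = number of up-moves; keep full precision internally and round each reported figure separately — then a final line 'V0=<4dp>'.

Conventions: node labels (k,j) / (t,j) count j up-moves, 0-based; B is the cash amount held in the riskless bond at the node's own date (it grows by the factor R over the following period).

(0,0): Delta=0.2818 Bond=-23.1930
(1,0): Delta=0.0000 Bond=0.0000
(1,1): Delta=0.3067 Bond=-30.0350
V0=17.6709

Arbitrage-free pricing uses the up-move probability p* = (R−d)/(u−d) = 0.8571, discounting each step at R = 1.11.
At maturity the claim pays: V(2,0)=0.0000, V(2,1)=0.0000, V(2,2)=29.6345
Node (1,0) S=91.3500: V=(p*·0.0000+(1−p*)·0.0000)/1.11=0.0000; Δ=(0.0000−0.0000)/(108.7065−57.5505)=0.0000; B=V−Δ·S=0.0000
Node (1,1) S=172.5500: V=(p*·29.6345+(1−p*)·0.0000)/1.11=22.8838; Δ=(29.6345−0.0000)/(205.3345−108.7065)=0.3067; B=V−Δ·S=-30.0350
Node (0,0) S=145.0000: V=(p*·22.8838+(1−p*)·0.0000)/1.11=17.6709; Δ=(22.8838−0.0000)/(172.5500−91.3500)=0.2818; B=V−Δ·S=-23.1930
Sanity check at the root: Δ(0,0)·S0 + B(0,0) reproduces V0 = 17.6709.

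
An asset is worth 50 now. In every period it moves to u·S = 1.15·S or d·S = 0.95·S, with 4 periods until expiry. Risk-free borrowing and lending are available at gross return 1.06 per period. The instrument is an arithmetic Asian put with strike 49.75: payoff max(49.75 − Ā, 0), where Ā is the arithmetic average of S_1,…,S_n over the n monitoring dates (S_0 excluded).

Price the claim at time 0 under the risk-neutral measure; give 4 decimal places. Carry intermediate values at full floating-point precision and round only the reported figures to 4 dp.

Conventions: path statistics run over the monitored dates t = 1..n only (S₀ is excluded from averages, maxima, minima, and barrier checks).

Set p* = 0.5500 (from d < R < u); the path-dependent value is the discounted p*-expectation over all price paths.
Enumerate all 2^4 = 16 price paths (U = up ×1.15, D = down ×0.95); each path with k up-moves has probability p*^k·(1−p*)^(4−k).
DDDD: Ā=44.0548, payoff=5.6952, prob=0.041006
UDDD: Ā=53.3295, payoff=0.0000, prob=0.050119
DUDD: Ā=50.8295, payoff=0.0000, prob=0.050119
UUDD: Ā=61.5304, payoff=0.0000, prob=0.061256
DDUD: Ā=48.4545, payoff=1.2955, prob=0.050119
UDUD: Ā=58.6554, payoff=0.0000, prob=0.061256
DUUD: Ā=56.1554, payoff=0.0000, prob=0.061256
UUUD: Ā=67.9776, payoff=0.0000, prob=0.074869
DDDU: Ā=46.1982, payoff=3.5518, prob=0.050119
UDDU: Ā=55.9241, payoff=0.0000, prob=0.061256
DUDU: Ā=53.4241, payoff=0.0000, prob=0.061256
UUDU: Ā=64.6713, payoff=0.0000, prob=0.074869
DDUU: Ā=51.0491, payoff=0.0000, prob=0.061256
UDUU: Ā=61.7963, payoff=0.0000, prob=0.074869
DUUU: Ā=59.2963, payoff=0.0000, prob=0.074869
UUUU: Ā=71.7798, payoff=0.0000, prob=0.091506
Price = Σ prob·payoff / R^4 = 0.476483 / 1.262477 = 0.3774

price = 0.3774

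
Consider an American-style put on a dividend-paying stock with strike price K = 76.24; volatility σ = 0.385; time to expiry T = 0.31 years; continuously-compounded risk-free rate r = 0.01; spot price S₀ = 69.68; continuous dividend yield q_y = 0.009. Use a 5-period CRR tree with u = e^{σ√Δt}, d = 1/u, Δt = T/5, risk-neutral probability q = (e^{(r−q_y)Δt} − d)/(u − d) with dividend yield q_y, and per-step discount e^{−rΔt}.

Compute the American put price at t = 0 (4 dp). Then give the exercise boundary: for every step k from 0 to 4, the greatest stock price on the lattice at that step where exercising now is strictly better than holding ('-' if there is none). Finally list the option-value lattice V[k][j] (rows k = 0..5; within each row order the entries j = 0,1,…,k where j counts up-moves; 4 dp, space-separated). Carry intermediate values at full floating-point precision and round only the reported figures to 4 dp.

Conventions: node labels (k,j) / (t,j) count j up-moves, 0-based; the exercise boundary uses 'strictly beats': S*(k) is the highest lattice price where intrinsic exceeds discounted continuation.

Δt=0.06200, u=1.10061, d=0.90859, q=0.47638, disc=e^(-rΔt)=0.99938
k=5 terminal: V=max(K-S,0) → 33.0939 23.9753 12.9296 0.0000 0.0000 0.0000
k=4: j=0 S=47.4870 intr=28.7530 cont=28.7322 V=28.7530[EX]; j=1 S=57.5230 intr=18.7170 cont=18.7018 V=18.7170[EX]; j=2 S=69.6800 intr=6.5600 cont=6.7661 V=6.7661[hold]; j=3 S=84.4063 intr=0.0000 cont=0.0000 V=0.0000[hold]; j=4 S=102.2448 intr=0.0000 cont=0.0000 V=0.0000[hold]  S*(4)=57.5230
k=3: j=0 S=52.2647 intr=23.9753 cont=23.9572 V=23.9753[EX]; j=1 S=63.3104 intr=12.9296 cont=13.0158 V=13.0158[hold]; j=2 S=76.6905 intr=0.0000 cont=3.5407 V=3.5407[hold]; j=3 S=92.8984 intr=0.0000 cont=0.0000 V=0.0000[hold]  S*(3)=52.2647
k=2: j=0 S=57.5230 intr=18.7170 cont=18.7429 V=18.7429[hold]; j=1 S=69.6800 intr=6.5600 cont=8.4968 V=8.4968[hold]; j=2 S=84.4063 intr=0.0000 cont=1.8528 V=1.8528[hold]  S*(2)=-
k=1: j=0 S=63.3104 intr=12.9296 cont=13.8533 V=13.8533[hold]; j=1 S=76.6905 intr=0.0000 cont=5.3285 V=5.3285[hold]  S*(1)=-
k=0: j=0 S=69.6800 intr=6.5600 cont=9.7862 V=9.7862[hold]  S*(0)=-

price = 9.7862
boundary = - - - 52.2647 57.5230
tree:
9.7862
13.8533 5.3285
18.7429 8.4968 1.8528
23.9753 13.0158 3.5407 0.0000
28.7530 18.7170 6.7661 0.0000 0.0000
33.0939 23.9753 12.9296 0.0000 0.0000 0.0000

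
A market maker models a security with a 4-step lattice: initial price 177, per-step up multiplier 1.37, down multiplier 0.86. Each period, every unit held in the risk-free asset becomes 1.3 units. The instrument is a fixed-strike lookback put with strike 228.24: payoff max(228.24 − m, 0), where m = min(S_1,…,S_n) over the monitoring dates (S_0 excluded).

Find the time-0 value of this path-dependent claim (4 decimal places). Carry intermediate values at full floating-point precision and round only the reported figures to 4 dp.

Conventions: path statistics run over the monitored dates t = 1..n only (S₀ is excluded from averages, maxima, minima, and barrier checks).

Under the martingale measure an up-move has probability p* = 0.8627; value the claim as the probability-weighted average of per-path payoffs, discounted 4 periods at R = 1.3.
Enumerate all 2^4 = 16 price paths (U = up ×1.37, D = down ×0.86); each path with k up-moves has probability p*^k·(1−p*)^(4−k).
DDDD: m=96.8204, payoff=131.4196, prob=0.000355
UDDD: m=154.2372, payoff=74.0028, prob=0.002231
DUDD: m=152.2200, payoff=76.0200, prob=0.002231
UUDD: m=242.4900, payoff=0.0000, prob=0.014022
DDUD: m=130.9092, payoff=97.3308, prob=0.002231
UDUD: m=208.5414, payoff=19.6986, prob=0.014022
DUUD: m=152.2200, payoff=76.0200, prob=0.014022
UUUD: m=242.4900, payoff=0.0000, prob=0.088140
DDDU: m=112.5819, payoff=115.6581, prob=0.002231
UDDU: m=179.3456, payoff=48.8944, prob=0.014022
DUDU: m=152.2200, payoff=76.0200, prob=0.014022
UUDU: m=242.4900, payoff=0.0000, prob=0.088140
DDUU: m=130.9092, payoff=97.3308, prob=0.014022
UDUU: m=208.5414, payoff=19.6986, prob=0.088140
DUUU: m=152.2200, payoff=76.0200, prob=0.088140
UUUU: m=242.4900, payoff=0.0000, prob=0.554026
Price = Σ prob·payoff / R^4 = 13.751739 / 2.856100 = 4.8149

price = 4.8149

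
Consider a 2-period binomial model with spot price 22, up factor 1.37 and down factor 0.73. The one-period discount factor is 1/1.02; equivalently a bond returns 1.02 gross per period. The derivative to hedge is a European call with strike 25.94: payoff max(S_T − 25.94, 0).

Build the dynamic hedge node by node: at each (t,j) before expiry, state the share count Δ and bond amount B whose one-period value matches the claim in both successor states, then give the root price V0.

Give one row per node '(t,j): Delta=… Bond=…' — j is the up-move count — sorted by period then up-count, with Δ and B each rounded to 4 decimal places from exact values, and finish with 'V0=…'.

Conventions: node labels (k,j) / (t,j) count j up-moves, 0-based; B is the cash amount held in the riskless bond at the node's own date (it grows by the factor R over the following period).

(0,0): Delta=0.4844 Bond=-7.6264
(1,0): Delta=0.0000 Bond=0.0000
(1,1): Delta=0.7959 Bond=-17.1673
V0=3.0297

Under the risk-neutral measure, an up-move has probability p* = (R−d)/(u−d) = 0.4531 and values discount at R = 1.02.
Expiry values: V(2,0)=0.0000, V(2,1)=0.0000, V(2,2)=15.3518
  t=1,j=0: stock 16.0600 → up 22.0022 (V=0.0000), down 11.7238 (V=0.0000). Price 0.0000; hedge Δ=0.0000, bond B=0.0000.
  t=1,j=1: stock 30.1400 → up 41.2918 (V=15.3518), down 22.0022 (V=0.0000). Price 6.8199; hedge Δ=0.7959, bond B=-17.1673.
  t=0,j=0: stock 22.0000 → up 30.1400 (V=6.8199), down 16.0600 (V=0.0000). Price 3.0297; hedge Δ=0.4844, bond B=-7.6264.
Verification: the root portfolio costs Δ(0,0)·S0 + B(0,0) = 3.0297, matching V0.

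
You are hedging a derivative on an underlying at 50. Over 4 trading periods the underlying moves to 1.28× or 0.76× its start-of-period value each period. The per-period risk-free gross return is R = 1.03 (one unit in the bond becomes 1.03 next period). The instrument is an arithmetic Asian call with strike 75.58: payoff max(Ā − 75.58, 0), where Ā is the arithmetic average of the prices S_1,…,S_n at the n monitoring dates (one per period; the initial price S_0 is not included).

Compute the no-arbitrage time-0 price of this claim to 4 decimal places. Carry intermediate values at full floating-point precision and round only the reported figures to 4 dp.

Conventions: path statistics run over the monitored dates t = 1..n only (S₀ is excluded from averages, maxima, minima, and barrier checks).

With p* = (R−d)/(u−d) = 0.5192, sum probability × payoff across the paths and divide by R^4.
Enumerate all 2^4 = 16 price paths (U = up ×1.28, D = down ×0.76); each path with k up-moves has probability p*^k·(1−p*)^(4−k).
DDDD: Ā=26.3775, payoff=0.0000, prob=0.053425
UDDD: Ā=44.4252, payoff=0.0000, prob=0.057699
DUDD: Ā=37.9252, payoff=0.0000, prob=0.057699
UUDD: Ā=63.8740, payoff=0.0000, prob=0.062315
DDUD: Ā=32.9852, payoff=0.0000, prob=0.057699
UDUD: Ā=55.5540, payoff=0.0000, prob=0.062315
DUUD: Ā=49.0540, payoff=0.0000, prob=0.062315
UUUD: Ā=82.6173, payoff=7.0373, prob=0.067300
DDDU: Ā=29.2308, payoff=0.0000, prob=0.057699
UDDU: Ā=49.2308, payoff=0.0000, prob=0.062315
DUDU: Ā=42.7308, payoff=0.0000, prob=0.062315
UUDU: Ā=71.9677, payoff=0.0000, prob=0.067300
DDUU: Ā=37.7908, payoff=0.0000, prob=0.062315
UDUU: Ā=63.6477, payoff=0.0000, prob=0.067300
DUUU: Ā=57.1477, payoff=0.0000, prob=0.067300
UUUU: Ā=96.2488, payoff=20.6688, prob=0.072684
Price = Σ prob·payoff / R^4 = 1.975920 / 1.125509 = 1.7556

price = 1.7556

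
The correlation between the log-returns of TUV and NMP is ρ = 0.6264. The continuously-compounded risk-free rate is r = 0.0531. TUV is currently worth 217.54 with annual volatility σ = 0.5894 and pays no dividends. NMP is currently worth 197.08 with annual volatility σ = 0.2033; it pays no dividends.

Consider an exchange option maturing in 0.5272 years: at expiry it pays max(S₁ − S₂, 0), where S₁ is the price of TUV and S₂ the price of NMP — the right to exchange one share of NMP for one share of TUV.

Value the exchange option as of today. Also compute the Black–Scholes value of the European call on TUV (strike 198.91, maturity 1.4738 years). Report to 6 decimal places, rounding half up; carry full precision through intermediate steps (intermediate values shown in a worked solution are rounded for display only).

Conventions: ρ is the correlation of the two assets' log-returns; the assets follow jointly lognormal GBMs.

σ_eff = √(σ₁² + σ₂² − 2ρσ₁σ₂) = √(0.5894² + 0.2033² − 2·0.6264·0.5894·0.2033) = 0.488474
d₁ = (ln(S₁/S₂) + (q₂ − q₁ + σ_eff²/2)T) / (σ_eff√T) = (ln(217.54/197.08) + (0.0 − 0.0 + 0.119303)·0.5272) / 0.354674 = 0.455827
d₂ = d₁ − σ_eff√T = 0.455827 − 0.354674 = 0.101153
N(d₁) = 0.675743,  N(d₂) = 0.540286
V = S₁·e^{−q₁T}·N(d₁) − S₂·e^{−q₂T}·N(d₂) = 147.001065 − 106.479476 = 40.521589
[vanilla: TUV call K=198.91]
σ√T = 0.5894·√1.4738 = 0.715533
d₁ = (ln(S/K) + (r+σ²/2)T) / (σ√T) = (ln(217.54/198.91) + (0.0531+0.5894²/2)·1.4738) / 0.715533 = (0.089530 + 0.334252) / 0.715533 = 0.592262
d₂ = d₁ − σ√T = 0.592262 − 0.715533 = -0.123271
e^{−rT} = 0.924725
N(d₁) = 0.723162,  N(d₂) = 0.450946
price = S·N(d₁) − K·e^{−rT}·N(d₂) = 157.316727 − 82.945736 = 74.370990

exchange price = 40.521589
price(TUV call K=198.91) = 74.370990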